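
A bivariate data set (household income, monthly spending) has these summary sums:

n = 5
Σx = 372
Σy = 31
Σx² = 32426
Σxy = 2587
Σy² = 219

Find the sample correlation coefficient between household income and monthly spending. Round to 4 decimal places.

0.7865

Sxx = Σx² − (Σx)²/n = 32426 − 27676.8 = 4749.2
Sxy = Σxy − (Σx)(Σy)/n = 2587 − 2306.4 = 280.6
Syy = Σy² − (Σy)²/n = 219 − 192.2 = 26.8
r = Sxy/√(Sxx·Syy) = 280.6/√(127278.56) = 280.6/356.761209 = 0.786520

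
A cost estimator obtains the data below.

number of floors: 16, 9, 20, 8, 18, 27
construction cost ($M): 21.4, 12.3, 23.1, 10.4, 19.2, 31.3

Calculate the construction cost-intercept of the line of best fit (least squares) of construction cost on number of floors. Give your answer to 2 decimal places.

2.43

n = 6, Σx = 98, Σy = 117.7, Σxy = 2189, Σx² = 1854
Sxx = Σx² − (Σx)²/n = 1854 − 1600.666667 = 253.333333
Sxy = Σxy − (Σx)(Σy)/n = 2189 − 1922.433333 = 266.566667
b = Sxy/Sxx = 266.566667/253.333333 = 1.052237
a = ȳ − b·x̄ = 19.616667 − 1.052237·16.333333 = 2.430132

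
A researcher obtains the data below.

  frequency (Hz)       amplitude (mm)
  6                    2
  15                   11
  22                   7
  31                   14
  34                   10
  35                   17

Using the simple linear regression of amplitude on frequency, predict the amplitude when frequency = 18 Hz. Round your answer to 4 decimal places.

n = 6, Σx = 143, Σy = 61, Σxy = 1700, Σx² = 4087
Sxx = Σx² − (Σx)²/n = 4087 − 3408.166667 = 678.833333
Sxy = Σxy − (Σx)(Σy)/n = 1700 − 1453.833333 = 246.166667
b = Sxy/Sxx = 246.166667/678.833333 = 0.362632
a = ȳ − b·x̄ = 10.166667 − 0.362632·23.833333 = 1.523938
ŷ(18) = a + b·18 = 1.523938 + 0.362632·18 = 8.051314

8.0513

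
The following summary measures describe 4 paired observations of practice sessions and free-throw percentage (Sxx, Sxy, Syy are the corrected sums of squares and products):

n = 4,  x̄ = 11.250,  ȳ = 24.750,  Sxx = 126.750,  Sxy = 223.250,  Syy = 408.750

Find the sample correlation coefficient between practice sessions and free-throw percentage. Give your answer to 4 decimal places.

r = Sxy/√(Sxx·Syy) = 223.25/√(51809.0625) = 223.25/227.616042 = 0.980818

0.9808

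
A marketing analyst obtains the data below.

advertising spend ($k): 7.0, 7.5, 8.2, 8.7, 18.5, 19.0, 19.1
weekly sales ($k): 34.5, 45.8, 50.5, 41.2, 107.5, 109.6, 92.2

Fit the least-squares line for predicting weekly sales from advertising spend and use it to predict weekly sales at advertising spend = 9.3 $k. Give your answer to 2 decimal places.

51.01

n = 7, Σx = 88, Σy = 481.3, Σxy = 7189.71, Σx² = 1316.24
Sxx = Σx² − (Σx)²/n = 1316.24 − 1106.285714 = 209.954286
Sxy = Σxy − (Σx)(Σy)/n = 7189.71 − 6050.628571 = 1139.081429
b = Sxy/Sxx = 1139.081429/209.954286 = 5.425378
a = ȳ − b·x̄ = 68.757143 − 5.425378·12.571429 = 0.552387
ŷ(9.3) = a + b·9.3 = 0.552387 + 5.425378·9.3 = 51.008405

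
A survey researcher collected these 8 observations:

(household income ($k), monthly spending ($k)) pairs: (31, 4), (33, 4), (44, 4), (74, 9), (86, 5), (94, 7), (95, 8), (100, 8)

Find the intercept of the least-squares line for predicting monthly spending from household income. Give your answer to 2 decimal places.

n = 8, Σx = 557, Σy = 49, Σxy = 3746, Σx² = 44719
Sxx = Σx² − (Σx)²/n = 44719 − 38781.125 = 5937.875
Sxy = Σxy − (Σx)(Σy)/n = 3746 − 3411.625 = 334.375
b = Sxy/Sxx = 334.375/5937.875 = 0.056312
a = ȳ − b·x̄ = 6.125 − 0.056312·69.625 = 2.204261

2.20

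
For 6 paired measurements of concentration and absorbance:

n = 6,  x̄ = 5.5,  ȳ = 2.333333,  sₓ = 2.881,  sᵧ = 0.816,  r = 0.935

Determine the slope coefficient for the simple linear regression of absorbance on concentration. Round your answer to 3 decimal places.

0.265

b = r · sᵧ/sₓ = 0.935 · 0.816/2.881 = 0.264825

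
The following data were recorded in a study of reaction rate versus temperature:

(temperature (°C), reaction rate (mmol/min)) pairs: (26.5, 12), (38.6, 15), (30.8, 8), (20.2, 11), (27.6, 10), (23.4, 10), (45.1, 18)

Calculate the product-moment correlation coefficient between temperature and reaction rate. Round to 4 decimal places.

0.7862

n = 7, Σx = 212.2, Σy = 84, Σxy = 2687.4, Σx² = 6892.22, Σy² = 1078
Sxx = Σx² − (Σx)²/n = 6892.22 − 6432.691429 = 459.528571
Sxy = Σxy − (Σx)(Σy)/n = 2687.4 − 2546.4 = 141
Syy = Σy² − (Σy)²/n = 1078 − 1008 = 70
r = Sxy/√(Sxx·Syy) = 141/√(32167) = 141/179.351610 = 0.786165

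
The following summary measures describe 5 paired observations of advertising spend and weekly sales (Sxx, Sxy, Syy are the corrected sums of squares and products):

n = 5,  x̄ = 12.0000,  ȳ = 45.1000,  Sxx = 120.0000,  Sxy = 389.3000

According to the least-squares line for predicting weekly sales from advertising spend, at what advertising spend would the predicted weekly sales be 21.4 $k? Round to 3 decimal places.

4.695

b = Sxy/Sxx = 389.3/120 = 3.244167
a = ȳ − b·x̄ = 45.1 − 3.244167·12 = 6.17
Set a + b·x = 21.4: x = (21.4 − 6.17) / 3.244167 = 4.694580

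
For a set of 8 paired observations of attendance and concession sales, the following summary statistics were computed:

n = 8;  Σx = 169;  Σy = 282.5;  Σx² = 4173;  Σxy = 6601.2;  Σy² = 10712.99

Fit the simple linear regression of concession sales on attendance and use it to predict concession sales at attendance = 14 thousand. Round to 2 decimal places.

Sxx = Σx² − (Σx)²/n = 4173 − 3570.125 = 602.875
Sxy = Σxy − (Σx)(Σy)/n = 6601.2 − 5967.8125 = 633.3875
b = Sxy/Sxx = 633.3875/602.875 = 1.050612
a = ȳ − b·x̄ = 35.3125 − 1.050612·21.125 = 13.118329
ŷ(14) = a + b·14 = 13.118329 + 1.050612·14 = 27.826892

27.83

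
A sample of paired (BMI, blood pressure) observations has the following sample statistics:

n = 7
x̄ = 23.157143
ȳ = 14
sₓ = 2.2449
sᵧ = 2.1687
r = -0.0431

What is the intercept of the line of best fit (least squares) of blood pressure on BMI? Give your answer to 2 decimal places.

14.96

b = r · sᵧ/sₓ = -0.0431 · 2.1687/2.2449 = -0.041637
a = ȳ − b·x̄ = 14 − (-0.041637)·23.157143 = 14.964195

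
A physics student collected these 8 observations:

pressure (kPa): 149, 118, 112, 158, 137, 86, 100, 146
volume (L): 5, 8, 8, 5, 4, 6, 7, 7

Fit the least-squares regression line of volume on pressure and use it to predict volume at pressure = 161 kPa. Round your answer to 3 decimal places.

n = 8, Σx = 1006, Σy = 50, Σxy = 6161, Σx² = 131114
Sxx = Σx² − (Σx)²/n = 131114 − 126504.5 = 4609.5
Sxy = Σxy − (Σx)(Σy)/n = 6161 − 6287.5 = -126.5
b = Sxy/Sxx = -126.5/4609.5 = -0.027443
a = ȳ − b·x̄ = 6.25 − (-0.027443)·125.75 = 9.700998
ŷ(161) = a + b·161 = 9.700998 + (-0.027443)·161 = 5.282623

5.283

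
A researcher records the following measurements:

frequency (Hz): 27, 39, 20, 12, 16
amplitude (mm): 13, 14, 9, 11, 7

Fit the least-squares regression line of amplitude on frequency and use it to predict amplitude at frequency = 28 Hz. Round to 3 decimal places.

n = 5, Σx = 114, Σy = 54, Σxy = 1321, Σx² = 3050
Sxx = Σx² − (Σx)²/n = 3050 − 2599.2 = 450.8
Sxy = Σxy − (Σx)(Σy)/n = 1321 − 1231.2 = 89.8
b = Sxy/Sxx = 89.8/450.8 = 0.199201
a = ȳ − b·x̄ = 10.8 − 0.199201·22.8 = 6.258208
ŷ(28) = a + b·28 = 6.258208 + 0.199201·28 = 11.835847

11.836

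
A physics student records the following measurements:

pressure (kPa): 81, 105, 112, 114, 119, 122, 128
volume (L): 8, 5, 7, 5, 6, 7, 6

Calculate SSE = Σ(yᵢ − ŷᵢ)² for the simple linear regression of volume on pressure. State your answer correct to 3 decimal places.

5.927

n = 7, Σx = 781, Σy = 44, Σxy = 4863, Σx² = 88555, Σy² = 284
Sxx = Σx² − (Σx)²/n = 88555 − 87137.285714 = 1417.714286
Sxy = Σxy − (Σx)(Σy)/n = 4863 − 4909.142857 = -46.142857
Syy = Σy² − (Σy)²/n = 284 − 276.571429 = 7.428571
b = Sxy/Sxx = -46.142857/1417.714286 = -0.032547
SSE = Syy − b·Sxy = 7.428571 − (-0.032547)·(-46.142857) = 5.926743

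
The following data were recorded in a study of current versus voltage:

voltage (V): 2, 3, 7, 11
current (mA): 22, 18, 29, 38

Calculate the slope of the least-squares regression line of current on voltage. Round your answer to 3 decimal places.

2.044

n = 4, Σx = 23, Σy = 107, Σxy = 719, Σx² = 183
Sxx = Σx² − (Σx)²/n = 183 − 132.25 = 50.75
Sxy = Σxy − (Σx)(Σy)/n = 719 − 615.25 = 103.75
b = Sxy/Sxx = 103.75/50.75 = 2.044335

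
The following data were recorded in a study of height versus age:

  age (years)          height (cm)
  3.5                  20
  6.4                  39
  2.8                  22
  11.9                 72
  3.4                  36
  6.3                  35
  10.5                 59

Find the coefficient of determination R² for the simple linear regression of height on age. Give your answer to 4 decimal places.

n = 7, Σx = 44.8, Σy = 283, Σxy = 2200.4, Σx² = 364.16, Σy² = 13591
Sxx = Σx² − (Σx)²/n = 364.16 − 286.72 = 77.44
Sxy = Σxy − (Σx)(Σy)/n = 2200.4 − 1811.2 = 389.2
Syy = Σy² − (Σy)²/n = 13591 − 11441.285714 = 2149.714286
R² = Sxy²/(Sxx·Syy) = (389.2)²/(77.44·2149.714286) = 0.909912

0.9099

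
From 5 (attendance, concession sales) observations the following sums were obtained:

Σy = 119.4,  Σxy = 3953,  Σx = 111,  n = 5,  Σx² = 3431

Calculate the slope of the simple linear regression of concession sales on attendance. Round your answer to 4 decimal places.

Sxx = Σx² − (Σx)²/n = 3431 − 2464.2 = 966.8
Sxy = Σxy − (Σx)(Σy)/n = 3953 − 2650.68 = 1302.32
b = Sxy/Sxx = 1302.32/966.8 = 1.347042

1.3470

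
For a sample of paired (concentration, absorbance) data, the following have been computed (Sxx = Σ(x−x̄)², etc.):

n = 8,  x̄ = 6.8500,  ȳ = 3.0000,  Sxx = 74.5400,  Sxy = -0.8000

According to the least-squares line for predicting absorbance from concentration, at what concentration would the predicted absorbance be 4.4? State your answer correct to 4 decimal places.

-123.5950

b = Sxy/Sxx = -0.8/74.54 = -0.010732
a = ȳ − b·x̄ = 3 − (-0.010732)·6.85 = 3.073518
Set a + b·x = 4.4: x = (4.4 − 3.073518) / (-0.010732) = -123.595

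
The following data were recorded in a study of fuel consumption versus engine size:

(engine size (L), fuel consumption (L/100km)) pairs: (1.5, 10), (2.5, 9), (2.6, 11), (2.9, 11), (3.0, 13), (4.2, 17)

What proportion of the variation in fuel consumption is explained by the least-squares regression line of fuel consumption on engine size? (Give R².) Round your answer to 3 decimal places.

0.744

n = 6, Σx = 16.7, Σy = 71, Σxy = 208.4, Σx² = 50.31, Σy² = 881
Sxx = Σx² − (Σx)²/n = 50.31 − 46.481667 = 3.828333
Sxy = Σxy − (Σx)(Σy)/n = 208.4 − 197.616667 = 10.783333
Syy = Σy² − (Σy)²/n = 881 − 840.166667 = 40.833333
R² = Sxy²/(Sxx·Syy) = (10.783333)²/(3.828333·40.833333) = 0.743843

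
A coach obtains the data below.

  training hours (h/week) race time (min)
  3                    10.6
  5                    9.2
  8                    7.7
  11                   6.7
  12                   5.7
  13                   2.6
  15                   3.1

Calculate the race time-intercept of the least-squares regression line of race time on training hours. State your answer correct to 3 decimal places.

n = 7, Σx = 67, Σy = 45.6, Σxy = 361.8, Σx² = 757
Sxx = Σx² − (Σx)²/n = 757 − 641.285714 = 115.714286
Sxy = Σxy − (Σx)(Σy)/n = 361.8 − 436.457143 = -74.657143
b = Sxy/Sxx = -74.657143/115.714286 = -0.645185
a = ȳ − b·x̄ = 6.514286 − (-0.645185)·9.571429 = 12.689630

12.690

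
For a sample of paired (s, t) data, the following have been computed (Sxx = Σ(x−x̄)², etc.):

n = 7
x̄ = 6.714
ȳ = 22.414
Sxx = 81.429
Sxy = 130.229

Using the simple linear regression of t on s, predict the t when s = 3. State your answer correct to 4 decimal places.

16.4742

b = Sxy/Sxx = 130.229/81.429 = 1.599295
a = ȳ − b·x̄ = 22.414 − 1.599295·6.714 = 11.676333
ŷ(3) = a + b·3 = 11.676333 + 1.599295·3 = 16.474218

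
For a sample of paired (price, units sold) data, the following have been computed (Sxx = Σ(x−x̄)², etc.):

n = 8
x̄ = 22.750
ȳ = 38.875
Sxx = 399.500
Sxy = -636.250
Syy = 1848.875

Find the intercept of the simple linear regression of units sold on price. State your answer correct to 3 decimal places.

b = Sxy/Sxx = -636.25/399.5 = -1.592616
a = ȳ − b·x̄ = 38.875 − (-1.592616)·22.75 = 75.107009

75.107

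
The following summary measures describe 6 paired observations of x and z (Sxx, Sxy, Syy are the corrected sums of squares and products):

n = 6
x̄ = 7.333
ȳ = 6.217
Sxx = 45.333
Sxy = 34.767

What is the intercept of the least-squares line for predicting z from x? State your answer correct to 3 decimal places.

b = Sxy/Sxx = 34.767/45.333 = 0.766925
a = ȳ − b·x̄ = 6.217 − 0.766925·7.333 = 0.593141

0.593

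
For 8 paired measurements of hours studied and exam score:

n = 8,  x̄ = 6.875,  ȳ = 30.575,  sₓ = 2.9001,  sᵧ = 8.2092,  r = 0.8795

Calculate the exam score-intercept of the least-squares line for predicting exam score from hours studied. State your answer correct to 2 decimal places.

b = r · sᵧ/sₓ = 0.8795 · 8.2092/2.9001 = 2.489566
a = ȳ − b·x̄ = 30.575 − 2.489566·6.875 = 13.459231

13.46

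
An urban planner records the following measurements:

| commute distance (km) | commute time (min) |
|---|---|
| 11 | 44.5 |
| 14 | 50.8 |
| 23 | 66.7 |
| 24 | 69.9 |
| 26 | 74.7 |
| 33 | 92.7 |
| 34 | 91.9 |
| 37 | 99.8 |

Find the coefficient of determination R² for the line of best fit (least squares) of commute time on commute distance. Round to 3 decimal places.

n = 8, Σx = 202, Σy = 591, Σxy = 16230.9, Σx² = 5712, Σy² = 46474.82
Sxx = Σx² − (Σx)²/n = 5712 − 5100.5 = 611.5
Sxy = Σxy − (Σx)(Σy)/n = 16230.9 − 14922.75 = 1308.15
Syy = Σy² − (Σy)²/n = 46474.82 − 43660.125 = 2814.695
R² = Sxy²/(Sxx·Syy) = (1308.15)²/(611.5·2814.695) = 0.994231

0.994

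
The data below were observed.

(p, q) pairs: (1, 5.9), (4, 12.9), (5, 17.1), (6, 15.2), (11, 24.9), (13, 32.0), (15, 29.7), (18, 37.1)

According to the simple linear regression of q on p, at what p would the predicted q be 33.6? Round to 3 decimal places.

n = 8, Σx = 73, Σy = 174.8, Σxy = 2037.4, Σx² = 917
Sxx = Σx² − (Σx)²/n = 917 − 666.125 = 250.875
Sxy = Σxy − (Σx)(Σy)/n = 2037.4 − 1595.05 = 442.35
b = Sxy/Sxx = 442.35/250.875 = 1.763229
a = ȳ − b·x̄ = 21.85 − 1.763229·9.125 = 5.760538
Set a + b·x = 33.6: x = (33.6 − 5.760538) / 1.763229 = 15.788911

15.789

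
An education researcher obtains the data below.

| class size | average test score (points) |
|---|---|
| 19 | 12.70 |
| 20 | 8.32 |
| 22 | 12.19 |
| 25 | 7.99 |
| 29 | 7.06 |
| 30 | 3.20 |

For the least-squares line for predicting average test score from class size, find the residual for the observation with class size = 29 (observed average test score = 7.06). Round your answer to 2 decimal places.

1.53

n = 6, Σx = 145, Σy = 51.46, Σxy = 1176.37, Σx² = 3611
Sxx = Σx² − (Σx)²/n = 3611 − 3504.166667 = 106.833333
Sxy = Σxy − (Σx)(Σy)/n = 1176.37 − 1243.616667 = -67.246667
b = Sxy/Sxx = -67.246667/106.833333 = -0.629454
a = ȳ − b·x̄ = 8.576667 − (-0.629454)·24.166667 = 23.788471
ŷ(29) = 23.788471 + (-0.629454)·29 = 5.534306
residual = y − ŷ = 7.06 − 5.534306 = 1.525694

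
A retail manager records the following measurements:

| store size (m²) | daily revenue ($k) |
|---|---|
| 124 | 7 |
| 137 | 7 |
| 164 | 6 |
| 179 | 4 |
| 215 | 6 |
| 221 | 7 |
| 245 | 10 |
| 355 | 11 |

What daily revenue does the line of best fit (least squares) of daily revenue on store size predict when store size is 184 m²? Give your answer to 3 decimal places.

n = 8, Σx = 1640, Σy = 58, Σxy = 12719, Σx² = 374198
Sxx = Σx² − (Σx)²/n = 374198 − 336200 = 37998
Sxy = Σxy − (Σx)(Σy)/n = 12719 − 11890 = 829
b = Sxy/Sxx = 829/37998 = 0.021817
a = ȳ − b·x̄ = 7.25 − 0.021817·205 = 2.777528
ŷ(184) = a + b·184 = 2.777528 + 0.021817·184 = 6.791844

6.792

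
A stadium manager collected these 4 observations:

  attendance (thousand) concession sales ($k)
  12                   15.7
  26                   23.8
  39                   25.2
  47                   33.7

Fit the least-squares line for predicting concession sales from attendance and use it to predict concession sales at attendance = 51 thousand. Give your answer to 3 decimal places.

33.764

n = 4, Σx = 124, Σy = 98.4, Σxy = 3373.9, Σx² = 4550
Sxx = Σx² − (Σx)²/n = 4550 − 3844 = 706
Sxy = Σxy − (Σx)(Σy)/n = 3373.9 − 3050.4 = 323.5
b = Sxy/Sxx = 323.5/706 = 0.458215
a = ȳ − b·x̄ = 24.6 − 0.458215·31 = 10.395326
ŷ(51) = a + b·51 = 10.395326 + 0.458215·51 = 33.764306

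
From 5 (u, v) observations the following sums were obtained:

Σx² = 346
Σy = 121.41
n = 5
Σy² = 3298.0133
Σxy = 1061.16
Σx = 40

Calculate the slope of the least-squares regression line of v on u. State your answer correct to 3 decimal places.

Sxx = Σx² − (Σx)²/n = 346 − 320 = 26
Sxy = Σxy − (Σx)(Σy)/n = 1061.16 − 971.28 = 89.88
b = Sxy/Sxx = 89.88/26 = 3.456923

3.457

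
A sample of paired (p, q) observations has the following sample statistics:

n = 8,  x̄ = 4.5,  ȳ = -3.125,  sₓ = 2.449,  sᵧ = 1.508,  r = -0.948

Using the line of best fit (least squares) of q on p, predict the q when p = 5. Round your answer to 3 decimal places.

-3.417

b = r · sᵧ/sₓ = -0.948 · 1.508/2.449 = -0.583742
a = ȳ − b·x̄ = -3.125 − (-0.583742)·4.5 = -0.498161
ŷ(5) = a + b·5 = -0.498161 + (-0.583742)·5 = -3.416871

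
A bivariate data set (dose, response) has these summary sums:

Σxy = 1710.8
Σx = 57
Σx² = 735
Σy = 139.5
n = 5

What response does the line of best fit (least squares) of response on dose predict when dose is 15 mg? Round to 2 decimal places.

Sxx = Σx² − (Σx)²/n = 735 − 649.8 = 85.2
Sxy = Σxy − (Σx)(Σy)/n = 1710.8 − 1590.3 = 120.5
b = Sxy/Sxx = 120.5/85.2 = 1.414319
a = ȳ − b·x̄ = 27.9 − 1.414319·11.4 = 11.776761
ŷ(15) = a + b·15 = 11.776761 + 1.414319·15 = 32.991549

32.99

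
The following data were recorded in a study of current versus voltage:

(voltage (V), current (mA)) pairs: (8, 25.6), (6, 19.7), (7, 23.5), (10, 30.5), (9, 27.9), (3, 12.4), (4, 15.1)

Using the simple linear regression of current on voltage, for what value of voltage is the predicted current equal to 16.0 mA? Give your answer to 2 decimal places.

n = 7, Σx = 47, Σy = 154.7, Σxy = 1141.2, Σx² = 355
Sxx = Σx² − (Σx)²/n = 355 − 315.571429 = 39.428571
Sxy = Σxy − (Σx)(Σy)/n = 1141.2 − 1038.7 = 102.5
b = Sxy/Sxx = 102.5/39.428571 = 2.599638
a = ȳ − b·x̄ = 22.1 − 2.599638·6.714286 = 4.645290
Set a + b·x = 16.0: x = (16.0 − 4.645290) / 2.599638 = 4.367805

4.37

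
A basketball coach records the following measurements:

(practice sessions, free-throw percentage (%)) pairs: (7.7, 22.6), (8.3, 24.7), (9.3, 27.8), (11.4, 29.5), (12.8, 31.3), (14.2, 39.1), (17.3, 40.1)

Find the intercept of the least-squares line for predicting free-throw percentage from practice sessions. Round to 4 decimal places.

9.1555

n = 7, Σx = 81, Σy = 215.1, Σxy = 2623.46, Σx² = 1009.4
Sxx = Σx² − (Σx)²/n = 1009.4 − 937.285714 = 72.114286
Sxy = Σxy − (Σx)(Σy)/n = 2623.46 − 2489.014286 = 134.445714
b = Sxy/Sxx = 134.445714/72.114286 = 1.864342
a = ȳ − b·x̄ = 30.728571 − 1.864342·11.571429 = 9.155468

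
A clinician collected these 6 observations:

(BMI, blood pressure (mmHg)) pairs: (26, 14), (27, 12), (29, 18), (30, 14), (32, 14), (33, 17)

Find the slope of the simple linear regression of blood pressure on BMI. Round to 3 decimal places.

n = 6, Σx = 177, Σy = 89, Σxy = 2639, Σx² = 5259
Sxx = Σx² − (Σx)²/n = 5259 − 5221.5 = 37.5
Sxy = Σxy − (Σx)(Σy)/n = 2639 − 2625.5 = 13.5
b = Sxy/Sxx = 13.5/37.5 = 0.36

0.360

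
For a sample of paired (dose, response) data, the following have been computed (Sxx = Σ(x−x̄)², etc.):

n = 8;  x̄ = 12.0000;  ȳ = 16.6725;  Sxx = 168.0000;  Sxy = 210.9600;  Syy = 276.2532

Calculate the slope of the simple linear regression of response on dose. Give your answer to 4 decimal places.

b = Sxy/Sxx = 210.96/168 = 1.255714

1.2557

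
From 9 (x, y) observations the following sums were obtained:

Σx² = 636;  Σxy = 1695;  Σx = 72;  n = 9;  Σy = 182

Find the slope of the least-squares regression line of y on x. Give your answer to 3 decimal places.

Sxx = Σx² − (Σx)²/n = 636 − 576 = 60
Sxy = Σxy − (Σx)(Σy)/n = 1695 − 1456 = 239
b = Sxy/Sxx = 239/60 = 3.983333

3.983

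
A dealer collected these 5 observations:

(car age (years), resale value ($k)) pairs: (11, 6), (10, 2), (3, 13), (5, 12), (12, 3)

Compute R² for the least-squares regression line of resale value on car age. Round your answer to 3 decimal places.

0.853

n = 5, Σx = 41, Σy = 36, Σxy = 221, Σx² = 399, Σy² = 362
Sxx = Σx² − (Σx)²/n = 399 − 336.2 = 62.8
Sxy = Σxy − (Σx)(Σy)/n = 221 − 295.2 = -74.2
Syy = Σy² − (Σy)²/n = 362 − 259.2 = 102.8
R² = Sxy²/(Sxx·Syy) = (-74.2)²/(62.8·102.8) = 0.852815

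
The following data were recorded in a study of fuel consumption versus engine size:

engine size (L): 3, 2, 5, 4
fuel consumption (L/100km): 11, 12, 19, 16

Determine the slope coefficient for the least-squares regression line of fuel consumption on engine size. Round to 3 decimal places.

2.600

n = 4, Σx = 14, Σy = 58, Σxy = 216, Σx² = 54
Sxx = Σx² − (Σx)²/n = 54 − 49 = 5
Sxy = Σxy − (Σx)(Σy)/n = 216 − 203 = 13
b = Sxy/Sxx = 13/5 = 2.6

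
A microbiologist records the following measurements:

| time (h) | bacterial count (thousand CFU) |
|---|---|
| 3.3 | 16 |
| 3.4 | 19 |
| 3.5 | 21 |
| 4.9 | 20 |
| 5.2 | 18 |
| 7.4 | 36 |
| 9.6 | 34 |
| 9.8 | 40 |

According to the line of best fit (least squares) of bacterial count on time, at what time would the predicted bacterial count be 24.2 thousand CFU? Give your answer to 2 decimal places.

5.49

n = 8, Σx = 47.1, Σy = 204, Σxy = 1367.3, Σx² = 328.71
Sxx = Σx² − (Σx)²/n = 328.71 − 277.30125 = 51.40875
Sxy = Σxy − (Σx)(Σy)/n = 1367.3 − 1201.05 = 166.25
b = Sxy/Sxx = 166.25/51.40875 = 3.233885
a = ȳ − b·x̄ = 25.5 − 3.233885·5.8875 = 6.460500
Set a + b·x = 24.2: x = (24.2 − 6.460500) / 3.233885 = 5.485507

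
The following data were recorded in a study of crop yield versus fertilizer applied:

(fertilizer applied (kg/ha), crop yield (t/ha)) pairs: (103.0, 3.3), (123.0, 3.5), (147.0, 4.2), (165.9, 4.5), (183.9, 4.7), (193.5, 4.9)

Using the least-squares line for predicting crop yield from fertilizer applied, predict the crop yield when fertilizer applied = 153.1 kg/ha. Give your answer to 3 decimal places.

4.190

n = 6, Σx = 916.3, Σy = 25.1, Σxy = 3946.83, Σx² = 146131.27
Sxx = Σx² − (Σx)²/n = 146131.27 − 139934.281667 = 6196.988333
Sxy = Σxy − (Σx)(Σy)/n = 3946.83 − 3833.188333 = 113.641667
b = Sxy/Sxx = 113.641667/6196.988333 = 0.018338
a = ȳ − b·x̄ = 4.183333 − 0.018338·152.716667 = 1.382783
ŷ(153.1) = a + b·153.1 = 1.382783 + 0.018338·153.1 = 4.190363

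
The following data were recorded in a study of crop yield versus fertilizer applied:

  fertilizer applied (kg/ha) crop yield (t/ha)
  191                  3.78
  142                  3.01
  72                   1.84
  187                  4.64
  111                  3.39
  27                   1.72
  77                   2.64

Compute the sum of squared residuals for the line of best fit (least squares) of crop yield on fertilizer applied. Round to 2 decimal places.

n = 7, Σx = 807, Σy = 21.02, Σxy = 2775.57, Σx² = 115777, Σy² = 69.6838
Sxx = Σx² − (Σx)²/n = 115777 − 93035.571429 = 22741.428571
Sxy = Σxy − (Σx)(Σy)/n = 2775.57 − 2423.305714 = 352.264286
Syy = Σy² − (Σy)²/n = 69.6838 − 63.120057 = 6.563743
b = Sxy/Sxx = 352.264286/22741.428571 = 0.015490
SSE = Syy − b·Sxy = 6.563743 − 0.015490·352.264286 = 1.107176

1.11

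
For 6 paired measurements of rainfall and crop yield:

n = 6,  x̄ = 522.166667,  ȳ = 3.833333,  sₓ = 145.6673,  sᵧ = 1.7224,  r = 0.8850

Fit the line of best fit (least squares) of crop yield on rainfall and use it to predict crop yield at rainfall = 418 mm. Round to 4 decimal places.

b = r · sᵧ/sₓ = 0.885 · 1.7224/145.6673 = 0.010464
a = ȳ − b·x̄ = 3.833333 − 0.010464·522.166667 = -1.630839
ŷ(418) = a + b·418 = -1.630839 + 0.010464·418 = 2.743289

2.7433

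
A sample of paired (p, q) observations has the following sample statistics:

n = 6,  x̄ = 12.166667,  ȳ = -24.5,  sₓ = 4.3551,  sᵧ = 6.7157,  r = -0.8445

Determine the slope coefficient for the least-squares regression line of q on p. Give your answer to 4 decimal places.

-1.3022

b = r · sᵧ/sₓ = -0.8445 · 6.7157/4.3551 = -1.302245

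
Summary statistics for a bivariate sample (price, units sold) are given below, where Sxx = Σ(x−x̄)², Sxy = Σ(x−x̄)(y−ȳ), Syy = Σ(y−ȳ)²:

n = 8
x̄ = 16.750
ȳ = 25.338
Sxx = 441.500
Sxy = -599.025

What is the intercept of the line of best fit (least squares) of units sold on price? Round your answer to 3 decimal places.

b = Sxy/Sxx = -599.025/441.5 = -1.356795
a = ȳ − b·x̄ = 25.338 − (-1.356795)·16.75 = 48.064317

48.064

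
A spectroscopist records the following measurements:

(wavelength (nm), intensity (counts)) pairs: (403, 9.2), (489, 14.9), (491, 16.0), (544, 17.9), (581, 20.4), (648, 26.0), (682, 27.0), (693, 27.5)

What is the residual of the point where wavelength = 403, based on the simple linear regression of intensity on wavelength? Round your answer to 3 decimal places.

-0.308

n = 8, Σx = 4531, Σy = 158.9, Σxy = 94759.2, Σx² = 2641385
Sxx = Σx² − (Σx)²/n = 2641385 − 2566245.125 = 75139.875
Sxy = Σxy − (Σx)(Σy)/n = 94759.2 − 89996.9875 = 4762.2125
b = Sxy/Sxx = 4762.2125/75139.875 = 0.063378
a = ȳ − b·x̄ = 19.8625 − 0.063378·566.375 = -16.033196
ŷ(403) = -16.033196 + 0.063378·403 = 9.508125
residual = y − ŷ = 9.2 − 9.508125 = -0.308125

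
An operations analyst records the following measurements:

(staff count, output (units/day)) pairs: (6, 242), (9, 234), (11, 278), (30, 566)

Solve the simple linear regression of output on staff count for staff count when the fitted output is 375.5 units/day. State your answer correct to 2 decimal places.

17.15

n = 4, Σx = 56, Σy = 1320, Σxy = 23596, Σx² = 1138
Sxx = Σx² − (Σx)²/n = 1138 − 784 = 354
Sxy = Σxy − (Σx)(Σy)/n = 23596 − 18480 = 5116
b = Sxy/Sxx = 5116/354 = 14.451977
a = ȳ − b·x̄ = 330 − 14.451977·14 = 127.672316
Set a + b·x = 375.5: x = (375.5 − 127.672316) / 14.451977 = 17.148358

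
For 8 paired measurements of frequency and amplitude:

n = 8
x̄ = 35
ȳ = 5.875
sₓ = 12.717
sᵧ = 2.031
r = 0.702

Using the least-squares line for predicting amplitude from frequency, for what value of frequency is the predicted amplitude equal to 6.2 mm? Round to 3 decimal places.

37.899

b = r · sᵧ/sₓ = 0.702 · 2.031/12.717 = 0.112115
a = ȳ − b·x̄ = 5.875 − 0.112115·35 = 1.950987
Set a + b·x = 6.2: x = (6.2 − 1.950987) / 0.112115 = 37.898818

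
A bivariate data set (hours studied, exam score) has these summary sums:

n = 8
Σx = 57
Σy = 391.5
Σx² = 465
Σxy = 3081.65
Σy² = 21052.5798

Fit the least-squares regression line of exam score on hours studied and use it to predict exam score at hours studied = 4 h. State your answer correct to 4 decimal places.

Sxx = Σx² − (Σx)²/n = 465 − 406.125 = 58.875
Sxy = Σxy − (Σx)(Σy)/n = 3081.65 − 2789.4375 = 292.2125
b = Sxy/Sxx = 292.2125/58.875 = 4.963270
a = ȳ − b·x̄ = 48.9375 − 4.963270·7.125 = 13.574204
ŷ(4) = a + b·4 = 13.574204 + 4.963270·4 = 33.427282

33.4273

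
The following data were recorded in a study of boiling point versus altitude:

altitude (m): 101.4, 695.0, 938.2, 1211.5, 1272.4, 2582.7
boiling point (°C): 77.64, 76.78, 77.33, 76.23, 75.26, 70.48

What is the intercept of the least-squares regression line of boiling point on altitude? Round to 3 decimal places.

n = 6, Σx = 6801.2, Σy = 453.72, Σxy = 503927.967, Σx² = 11130599.5
Sxx = Σx² − (Σx)²/n = 11130599.5 − 7709386.906667 = 3421212.593333
Sxy = Σxy − (Σx)(Σy)/n = 503927.967 − 514306.744 = -10378.777
b = Sxy/Sxx = -10378.777/3421212.593333 = -0.003034
a = ȳ − b·x̄ = 75.62 − (-0.003034)·1133.533333 = 79.058749

79.059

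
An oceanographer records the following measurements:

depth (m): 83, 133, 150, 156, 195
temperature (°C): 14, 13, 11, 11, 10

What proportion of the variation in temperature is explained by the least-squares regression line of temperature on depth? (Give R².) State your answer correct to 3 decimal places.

n = 5, Σx = 717, Σy = 59, Σxy = 8207, Σx² = 109439, Σy² = 707
Sxx = Σx² − (Σx)²/n = 109439 − 102817.8 = 6621.2
Sxy = Σxy − (Σx)(Σy)/n = 8207 − 8460.6 = -253.6
Syy = Σy² − (Σy)²/n = 707 − 696.2 = 10.8
R² = Sxy²/(Sxx·Syy) = (-253.6)²/(6621.2·10.8) = 0.899369

0.899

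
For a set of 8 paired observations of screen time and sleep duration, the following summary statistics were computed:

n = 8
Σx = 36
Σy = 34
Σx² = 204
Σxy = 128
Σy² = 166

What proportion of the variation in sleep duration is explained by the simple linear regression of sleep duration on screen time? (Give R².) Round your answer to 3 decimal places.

Sxx = Σx² − (Σx)²/n = 204 − 162 = 42
Sxy = Σxy − (Σx)(Σy)/n = 128 − 153 = -25
Syy = Σy² − (Σy)²/n = 166 − 144.5 = 21.5
R² = Sxy²/(Sxx·Syy) = (-25)²/(42·21.5) = 0.692137

0.692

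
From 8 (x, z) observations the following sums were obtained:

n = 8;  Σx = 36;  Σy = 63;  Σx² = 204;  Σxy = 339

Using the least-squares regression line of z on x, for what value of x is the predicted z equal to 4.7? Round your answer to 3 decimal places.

2.097

Sxx = Σx² − (Σx)²/n = 204 − 162 = 42
Sxy = Σxy − (Σx)(Σy)/n = 339 − 283.5 = 55.5
b = Sxy/Sxx = 55.5/42 = 1.321429
a = ȳ − b·x̄ = 7.875 − 1.321429·4.5 = 1.928571
Set a + b·x = 4.7: x = (4.7 − 1.928571) / 1.321429 = 2.097297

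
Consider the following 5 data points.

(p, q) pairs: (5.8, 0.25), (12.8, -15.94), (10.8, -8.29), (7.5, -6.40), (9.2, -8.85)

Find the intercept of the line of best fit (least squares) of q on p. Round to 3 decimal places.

n = 5, Σx = 46.1, Σy = -39.23, Σxy = -421.534, Σx² = 455.01
Sxx = Σx² − (Σx)²/n = 455.01 − 425.042 = 29.968
Sxy = Σxy − (Σx)(Σy)/n = -421.534 − (-361.7006) = -59.8334
b = Sxy/Sxx = -59.8334/29.968 = -1.996576
a = ȳ − b·x̄ = -7.846 − (-1.996576)·9.22 = 10.562434

10.562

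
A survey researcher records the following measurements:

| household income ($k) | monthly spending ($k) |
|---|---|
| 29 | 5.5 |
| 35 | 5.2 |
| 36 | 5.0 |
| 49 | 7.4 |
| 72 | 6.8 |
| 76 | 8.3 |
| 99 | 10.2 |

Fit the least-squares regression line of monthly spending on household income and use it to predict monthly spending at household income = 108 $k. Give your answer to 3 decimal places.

10.361

n = 7, Σx = 396, Σy = 48.4, Σxy = 3014.3, Σx² = 26524
Sxx = Σx² − (Σx)²/n = 26524 − 22402.285714 = 4121.714286
Sxy = Σxy − (Σx)(Σy)/n = 3014.3 − 2738.057143 = 276.242857
b = Sxy/Sxx = 276.242857/4121.714286 = 0.067021
a = ȳ − b·x̄ = 6.914286 − 0.067021·56.571429 = 3.122792
ŷ(108) = a + b·108 = 3.122792 + 0.067021·108 = 10.361098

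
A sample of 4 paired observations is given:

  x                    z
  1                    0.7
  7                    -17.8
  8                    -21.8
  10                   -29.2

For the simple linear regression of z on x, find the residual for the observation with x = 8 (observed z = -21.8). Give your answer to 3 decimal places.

0.147

n = 4, Σx = 26, Σy = -68.1, Σxy = -590.3, Σx² = 214
Sxx = Σx² − (Σx)²/n = 214 − 169 = 45
Sxy = Σxy − (Σx)(Σy)/n = -590.3 − (-442.65) = -147.65
b = Sxy/Sxx = -147.65/45 = -3.281111
a = ȳ − b·x̄ = -17.025 − (-3.281111)·6.5 = 4.302222
ŷ(8) = 4.302222 + (-3.281111)·8 = -21.946667
residual = y − ŷ = -21.8 − (-21.946667) = 0.146667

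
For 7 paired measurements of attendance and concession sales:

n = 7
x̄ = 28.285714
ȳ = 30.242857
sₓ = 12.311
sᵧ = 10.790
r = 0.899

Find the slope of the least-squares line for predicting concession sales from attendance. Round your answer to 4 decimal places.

0.7879

b = r · sᵧ/sₓ = 0.899 · 10.79/12.311 = 0.787930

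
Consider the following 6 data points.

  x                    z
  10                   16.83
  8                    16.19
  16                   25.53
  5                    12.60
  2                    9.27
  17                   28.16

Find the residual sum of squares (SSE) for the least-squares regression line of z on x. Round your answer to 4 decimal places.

4.4631

n = 6, Σx = 58, Σy = 108.58, Σxy = 1266.56, Σx² = 738, Σy² = 2234.8244
Sxx = Σx² − (Σx)²/n = 738 − 560.666667 = 177.333333
Sxy = Σxy − (Σx)(Σy)/n = 1266.56 − 1049.606667 = 216.953333
Syy = Σy² − (Σy)²/n = 2234.8244 − 1964.936067 = 269.888333
b = Sxy/Sxx = 216.953333/177.333333 = 1.223421
SSE = Syy − b·Sxy = 269.888333 − 1.223421·216.953333 = 4.463058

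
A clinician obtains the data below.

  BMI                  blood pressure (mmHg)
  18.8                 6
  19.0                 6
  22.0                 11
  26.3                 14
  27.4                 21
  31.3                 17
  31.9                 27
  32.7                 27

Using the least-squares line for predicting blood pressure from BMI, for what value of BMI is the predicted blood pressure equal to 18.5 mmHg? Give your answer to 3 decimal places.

27.898

n = 8, Σx = 209.4, Σy = 129, Σxy = 3688.7, Σx² = 5707.48
Sxx = Σx² − (Σx)²/n = 5707.48 − 5481.045 = 226.435
Sxy = Σxy − (Σx)(Σy)/n = 3688.7 − 3376.575 = 312.125
b = Sxy/Sxx = 312.125/226.435 = 1.378431
a = ȳ − b·x̄ = 16.125 − 1.378431·26.175 = -19.955429
Set a + b·x = 18.5: x = (18.5 − (-19.955429)) / 1.378431 = 27.897974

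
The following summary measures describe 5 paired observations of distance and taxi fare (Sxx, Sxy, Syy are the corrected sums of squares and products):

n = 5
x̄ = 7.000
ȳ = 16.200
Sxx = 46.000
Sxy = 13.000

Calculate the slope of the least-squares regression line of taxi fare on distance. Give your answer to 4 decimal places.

b = Sxy/Sxx = 13/46 = 0.282609

0.2826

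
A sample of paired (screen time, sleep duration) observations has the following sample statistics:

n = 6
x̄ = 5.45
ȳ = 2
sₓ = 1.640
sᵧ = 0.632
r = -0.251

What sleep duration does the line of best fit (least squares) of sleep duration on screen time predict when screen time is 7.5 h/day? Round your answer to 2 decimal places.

b = r · sᵧ/sₓ = -0.251 · 0.632/1.64 = -0.096727
a = ȳ − b·x̄ = 2 − (-0.096727)·5.45 = 2.527161
ŷ(7.5) = a + b·7.5 = 2.527161 + (-0.096727)·7.5 = 1.80171

1.80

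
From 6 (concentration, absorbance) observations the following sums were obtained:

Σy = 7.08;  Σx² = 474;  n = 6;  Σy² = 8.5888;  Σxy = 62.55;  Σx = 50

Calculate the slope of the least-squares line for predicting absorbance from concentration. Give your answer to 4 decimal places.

Sxx = Σx² − (Σx)²/n = 474 − 416.666667 = 57.333333
Sxy = Σxy − (Σx)(Σy)/n = 62.55 − 59 = 3.55
b = Sxy/Sxx = 3.55/57.333333 = 0.061919

0.0619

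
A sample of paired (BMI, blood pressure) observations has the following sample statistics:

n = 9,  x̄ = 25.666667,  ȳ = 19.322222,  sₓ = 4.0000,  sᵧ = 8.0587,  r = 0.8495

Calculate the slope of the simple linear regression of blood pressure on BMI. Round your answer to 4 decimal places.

b = r · sᵧ/sₓ = 0.8495 · 8.0587/4 = 1.711466

1.7115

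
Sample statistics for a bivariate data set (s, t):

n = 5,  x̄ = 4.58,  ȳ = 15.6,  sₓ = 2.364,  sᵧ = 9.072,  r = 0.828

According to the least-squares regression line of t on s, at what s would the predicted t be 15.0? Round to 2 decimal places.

b = r · sᵧ/sₓ = 0.828 · 9.072/2.364 = 3.177503
a = ȳ − b·x̄ = 15.6 − 3.177503·4.58 = 1.047038
Set a + b·x = 15.0: x = (15.0 − 1.047038) / 3.177503 = 4.391172

4.39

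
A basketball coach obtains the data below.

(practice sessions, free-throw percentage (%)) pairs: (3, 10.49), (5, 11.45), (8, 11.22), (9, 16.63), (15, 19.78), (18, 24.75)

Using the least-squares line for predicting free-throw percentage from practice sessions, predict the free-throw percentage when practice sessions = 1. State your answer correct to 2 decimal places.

7.51

n = 6, Σx = 58, Σy = 94.32, Σxy = 1070.35, Σx² = 728
Sxx = Σx² − (Σx)²/n = 728 − 560.666667 = 167.333333
Sxy = Σxy − (Σx)(Σy)/n = 1070.35 − 911.76 = 158.59
b = Sxy/Sxx = 158.59/167.333333 = 0.947749
a = ȳ − b·x̄ = 15.72 − 0.947749·9.666667 = 6.558426
ŷ(1) = a + b·1 = 6.558426 + 0.947749·1 = 7.506175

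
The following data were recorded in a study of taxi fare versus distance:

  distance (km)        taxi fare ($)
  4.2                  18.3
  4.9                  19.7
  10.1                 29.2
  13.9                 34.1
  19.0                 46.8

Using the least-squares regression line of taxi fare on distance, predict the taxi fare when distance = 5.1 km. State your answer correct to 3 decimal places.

19.724

n = 5, Σx = 52.1, Σy = 148.1, Σxy = 1831.5, Σx² = 697.87
Sxx = Σx² − (Σx)²/n = 697.87 − 542.882 = 154.988
Sxy = Σxy − (Σx)(Σy)/n = 1831.5 − 1543.202 = 288.298
b = Sxy/Sxx = 288.298/154.988 = 1.860131
a = ȳ − b·x̄ = 29.62 − 1.860131·10.42 = 10.237434
ŷ(5.1) = a + b·5.1 = 10.237434 + 1.860131·5.1 = 19.724103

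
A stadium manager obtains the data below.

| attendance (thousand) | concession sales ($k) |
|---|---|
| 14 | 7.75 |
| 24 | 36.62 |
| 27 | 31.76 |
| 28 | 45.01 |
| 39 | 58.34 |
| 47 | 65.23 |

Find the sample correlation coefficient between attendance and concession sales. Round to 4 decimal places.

n = 6, Σx = 179, Σy = 244.71, Σxy = 8446.25, Σx² = 6015, Σy² = 12094.1931
Sxx = Σx² − (Σx)²/n = 6015 − 5340.166667 = 674.833333
Sxy = Σxy − (Σx)(Σy)/n = 8446.25 − 7300.515 = 1145.735
Syy = Σy² − (Σy)²/n = 12094.1931 − 9980.49735 = 2113.69575
r = Sxy/√(Sxx·Syy) = 1145.735/√(1426392.348625) = 1145.735/1194.316687 = 0.959323

0.9593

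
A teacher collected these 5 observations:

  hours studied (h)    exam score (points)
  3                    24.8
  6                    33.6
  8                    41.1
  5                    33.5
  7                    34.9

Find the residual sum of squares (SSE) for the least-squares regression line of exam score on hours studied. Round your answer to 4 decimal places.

11.7307

n = 5, Σx = 29, Σy = 167.9, Σxy = 1016.6, Σx² = 183, Σy² = 5773.47
Sxx = Σx² − (Σx)²/n = 183 − 168.2 = 14.8
Sxy = Σxy − (Σx)(Σy)/n = 1016.6 − 973.82 = 42.78
Syy = Σy² − (Σy)²/n = 5773.47 − 5638.082 = 135.388
b = Sxy/Sxx = 42.78/14.8 = 2.890541
SSE = Syy − b·Sxy = 135.388 − 2.890541·42.78 = 11.730676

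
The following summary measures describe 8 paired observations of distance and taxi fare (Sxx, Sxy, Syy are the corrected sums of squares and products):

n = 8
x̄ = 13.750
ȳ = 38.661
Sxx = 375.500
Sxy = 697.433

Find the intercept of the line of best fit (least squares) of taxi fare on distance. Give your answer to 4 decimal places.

13.1225

b = Sxy/Sxx = 697.433/375.5 = 1.857345
a = ȳ − b·x̄ = 38.661 − 1.857345·13.75 = 13.122508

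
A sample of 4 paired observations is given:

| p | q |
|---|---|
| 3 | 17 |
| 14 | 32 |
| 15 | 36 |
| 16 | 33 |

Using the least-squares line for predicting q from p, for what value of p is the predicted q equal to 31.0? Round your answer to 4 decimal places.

13.0927

n = 4, Σx = 48, Σy = 118, Σxy = 1567, Σx² = 686
Sxx = Σx² − (Σx)²/n = 686 − 576 = 110
Sxy = Σxy − (Σx)(Σy)/n = 1567 − 1416 = 151
b = Sxy/Sxx = 151/110 = 1.372727
a = ȳ − b·x̄ = 29.5 − 1.372727·12 = 13.027273
Set a + b·x = 31.0: x = (31.0 − 13.027273) / 1.372727 = 13.092715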